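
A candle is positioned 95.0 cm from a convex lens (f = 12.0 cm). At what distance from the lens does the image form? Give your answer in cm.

13.7 cm

Thin-lens equation: 1/d_i = 1/f − 1/d_o = 1/(12.00) − 1/(95.0) = 0.08333 − 0.01053 = 0.07281, so d_i = 13.7 cm.
The image is real, inverted and reduced, on the far side of the lens.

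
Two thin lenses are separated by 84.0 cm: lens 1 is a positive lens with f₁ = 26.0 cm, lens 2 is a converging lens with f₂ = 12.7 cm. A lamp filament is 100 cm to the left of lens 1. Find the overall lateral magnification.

Lens 1: 1/d_i1 = 1/(26.0) − 1/(100) = 0.02846, so d_i1 = 35.14 cm; m₁ = −d_i1/d_o1 = -0.3514.
d_o2 = 84.0 − (35.14) = 48.86 cm.
Lens 2: 1/d_i2 = 1/(12.7) − 1/(48.86) = 0.05827, so d_i2 = 17.16 cm; m₂ = −d_i2/d_o2 = -0.3512.
m = m₁·m₂ = (-0.3514)(-0.3512) = +0.123.

m = +0.123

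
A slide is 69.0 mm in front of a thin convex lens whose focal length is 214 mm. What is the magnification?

1/d_i = 1/f − 1/d_o = 1/(214.0) − 1/(69.0) = -0.009820, so d_i = -101.8 mm.
m = −d_i/d_o = −(-101.8)/(69.0) = +1.48.
The image is virtual, upright and enlarged, on the same side as the object.

m = +1.48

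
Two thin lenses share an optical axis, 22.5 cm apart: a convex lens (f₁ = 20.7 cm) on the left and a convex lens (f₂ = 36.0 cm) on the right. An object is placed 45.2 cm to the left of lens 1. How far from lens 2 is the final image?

10.9 cm

Lens 1: 1/d_i1 = 1/f₁ − 1/d_o1 = 1/(20.7) − 1/(45.2) = 0.02619, so d_i1 = 38.19 cm.
The intermediate image is 38.19 cm to the right of lens 1, which lies 15.69 cm to the right of lens 2 — a virtual object — so d_o2 = −15.69 cm.
Lens 2: 1/d_i2 = 1/f₂ − 1/d_o2 = 1/(36.0) − 1/(-15.69) = 0.09151, so d_i2 = 10.9 cm.
The final image is real, 10.9 cm to the right of lens 2 (overall magnification ≈ -0.59).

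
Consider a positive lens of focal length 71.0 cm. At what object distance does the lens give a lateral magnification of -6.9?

81.3 cm

m = −d_i/d_o ⇒ d_i = −m·d_o.
1/f = 1/d_o + 1/d_i = 1/d_o − 1/(m·d_o) = (1 − 1/m)/d_o, so d_o = f(1 − 1/m) = (71.00)(1 − 1/(-6.9)) = 81.3 cm.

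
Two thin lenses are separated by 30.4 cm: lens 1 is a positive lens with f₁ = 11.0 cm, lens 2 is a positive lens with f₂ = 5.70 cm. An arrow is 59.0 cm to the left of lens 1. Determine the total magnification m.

m = +0.117

Lens 1: 1/d_i1 = 1/(11.0) − 1/(59.0) = 0.07396, so d_i1 = 13.52 cm; m₁ = −d_i1/d_o1 = -0.2292.
d_o2 = 30.4 − (13.52) = 16.88 cm.
Lens 2: 1/d_i2 = 1/(5.70) − 1/(16.88) = 0.1162, so d_i2 = 8.606 cm; m₂ = −d_i2/d_o2 = -0.5098.
m = m₁·m₂ = (-0.2292)(-0.5098) = +0.117.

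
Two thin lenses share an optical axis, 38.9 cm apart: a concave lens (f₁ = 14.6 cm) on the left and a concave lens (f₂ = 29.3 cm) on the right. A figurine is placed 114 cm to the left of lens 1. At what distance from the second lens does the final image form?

Lens 1 is diverging, so f₁ = −14.6 cm.
Lens 1: 1/d_i1 = 1/f₁ − 1/d_o1 = 1/(-14.6) − 1/(114) = -0.07727, so d_i1 = -12.94 cm.
The intermediate image is 12.94 cm to the left of lens 1 (virtual), which is 38.9 − (-12.94) = 51.84 cm to the left of lens 2, so d_o2 = +51.84 cm.
Lens 2 is diverging, so f₂ = −29.3 cm.
Lens 2: 1/d_i2 = 1/f₂ − 1/d_o2 = 1/(-29.3) − 1/(51.84) = -0.05342, so d_i2 = -18.7 cm.
The final image is virtual, 18.7 cm to the left of lens 2 (overall magnification ≈ 0.041).

18.7 cm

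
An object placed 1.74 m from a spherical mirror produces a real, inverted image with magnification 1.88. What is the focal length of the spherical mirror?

f = 1.14 m (concave)

m = −d_i/d_o ⇒ d_i = −m·d_o = −(-1.88)·(1.74) = 3.271 m.
1/f = 1/d_o + 1/d_i = 1/(1.74) + 1/(3.271) = 0.8804, so f = 1.14 m.
Since f is positive, the spherical mirror is concave.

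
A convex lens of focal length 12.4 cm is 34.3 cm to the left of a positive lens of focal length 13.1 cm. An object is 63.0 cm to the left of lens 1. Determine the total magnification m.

Lens 1: 1/d_i1 = 1/(12.4) − 1/(63.0) = 0.06477, so d_i1 = 15.44 cm; m₁ = −d_i1/d_o1 = -0.2451.
d_o2 = 34.3 − (15.44) = 18.86 cm.
Lens 2: 1/d_i2 = 1/(13.1) − 1/(18.86) = 0.02331, so d_i2 = 42.89 cm; m₂ = −d_i2/d_o2 = -2.274.
m = m₁·m₂ = (-0.2451)(-2.274) = +0.557.

m = +0.557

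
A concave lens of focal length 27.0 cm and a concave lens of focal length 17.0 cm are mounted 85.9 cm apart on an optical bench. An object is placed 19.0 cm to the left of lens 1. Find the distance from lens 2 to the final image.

14.5 cm

Lens 1 is diverging, so f₁ = −27.0 cm.
Lens 1: 1/d_i1 = 1/f₁ − 1/d_o1 = 1/(-27.0) − 1/(19.0) = -0.08967, so d_i1 = -11.15 cm.
The intermediate image is 11.15 cm to the left of lens 1 (virtual), which is 85.9 − (-11.15) = 97.05 cm to the left of lens 2, so d_o2 = +97.05 cm.
Lens 2 is diverging, so f₂ = −17.0 cm.
Lens 2: 1/d_i2 = 1/f₂ − 1/d_o2 = 1/(-17.0) − 1/(97.05) = -0.06913, so d_i2 = -14.5 cm.
The final image is virtual, 14.5 cm to the left of lens 2 (overall magnification ≈ 0.087).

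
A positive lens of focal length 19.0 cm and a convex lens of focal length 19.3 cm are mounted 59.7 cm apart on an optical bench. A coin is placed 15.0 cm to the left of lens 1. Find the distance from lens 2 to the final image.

22.6 cm

Lens 1: 1/d_i1 = 1/f₁ − 1/d_o1 = 1/(19.0) − 1/(15.0) = -0.01404, so d_i1 = -71.25 cm.
The intermediate image is 71.25 cm to the left of lens 1 (virtual), which is 59.7 − (-71.25) = 130.9 cm to the left of lens 2, so d_o2 = +130.9 cm.
Lens 2: 1/d_i2 = 1/f₂ − 1/d_o2 = 1/(19.3) − 1/(130.9) = 0.04417, so d_i2 = 22.6 cm.
The final image is real, 22.6 cm to the right of lens 2 (overall magnification ≈ -0.82).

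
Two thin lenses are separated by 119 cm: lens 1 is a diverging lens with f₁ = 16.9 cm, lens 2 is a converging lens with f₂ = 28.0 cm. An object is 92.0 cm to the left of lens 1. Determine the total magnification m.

f₁ = −16.9 cm (diverging).
Lens 1: 1/d_i1 = 1/(-16.9) − 1/(92.0) = -0.07004, so d_i1 = -14.28 cm; m₁ = −d_i1/d_o1 = +0.1552.
d_o2 = 119 − (-14.28) = 133.3 cm.
Lens 2: 1/d_i2 = 1/(28.0) − 1/(133.3) = 0.02821, so d_i2 = 35.45 cm; m₂ = −d_i2/d_o2 = -0.2659.
m = m₁·m₂ = (+0.1552)(-0.2659) = -0.0413.

m = -0.0413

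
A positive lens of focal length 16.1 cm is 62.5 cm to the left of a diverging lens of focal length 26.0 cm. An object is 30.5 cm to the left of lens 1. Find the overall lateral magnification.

Lens 1: 1/d_i1 = 1/(16.1) − 1/(30.5) = 0.02932, so d_i1 = 34.10 cm; m₁ = −d_i1/d_o1 = -1.118.
d_o2 = 62.5 − (34.10) = 28.40 cm.
f₂ = −26.0 cm (diverging).
Lens 2: 1/d_i2 = 1/(-26.0) − 1/(28.40) = -0.07367, so d_i2 = -13.57 cm; m₂ = −d_i2/d_o2 = +0.4779.
m = m₁·m₂ = (-1.118)(+0.4779) = -0.534.

m = -0.534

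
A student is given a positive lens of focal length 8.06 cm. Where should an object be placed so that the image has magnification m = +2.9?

m = −d_i/d_o ⇒ d_i = −m·d_o.
1/f = 1/d_o + 1/d_i = 1/d_o − 1/(m·d_o) = (1 − 1/m)/d_o, so d_o = f(1 − 1/m) = (8.060)(1 − 1/(+2.9)) = 5.28 cm.

5.28 cm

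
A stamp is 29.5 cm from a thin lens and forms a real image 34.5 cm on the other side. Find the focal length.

f = 15.9 cm (converging)

Real image ⇒ d_i = +34.5 cm.
1/f = 1/d_o + 1/d_i = 1/(29.5) + 1/(34.5) = 0.06288, so f = 15.9 cm.
Since f is positive, the thin lens is converging.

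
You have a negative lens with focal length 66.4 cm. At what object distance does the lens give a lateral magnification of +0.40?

For a negative lens, f = -66.4 cm.
m = −d_i/d_o ⇒ d_i = −m·d_o.
1/f = 1/d_o + 1/d_i = 1/d_o − 1/(m·d_o) = (1 − 1/m)/d_o, so d_o = f(1 − 1/m) = (-66.40)(1 − 1/(+0.40)) = 99.6 cm.

99.6 cm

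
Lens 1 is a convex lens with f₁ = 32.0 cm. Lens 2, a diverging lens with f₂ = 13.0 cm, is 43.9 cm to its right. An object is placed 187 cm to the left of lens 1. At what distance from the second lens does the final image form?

3.76 cm

Lens 1: 1/d_i1 = 1/f₁ − 1/d_o1 = 1/(32.0) − 1/(187) = 0.02590, so d_i1 = 38.61 cm.
The intermediate image is 38.61 cm to the right of lens 1, which is 43.9 − (38.61) = 5.290 cm to the left of lens 2, so d_o2 = +5.290 cm.
Lens 2 is diverging, so f₂ = −13.0 cm.
Lens 2: 1/d_i2 = 1/f₂ − 1/d_o2 = 1/(-13.0) − 1/(5.290) = -0.2660, so d_i2 = -3.76 cm.
The final image is virtual, 3.76 cm to the left of lens 2 (overall magnification ≈ -0.15).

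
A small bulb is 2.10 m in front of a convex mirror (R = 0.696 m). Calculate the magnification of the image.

f = R/2 = 0.696/2 = 0.3480 m; for a convex mirror, f = -0.3480 m.
1/d_i = 1/f − 1/d_o = 1/(-0.3480) − 1/(2.10) = -3.350, so d_i = -0.2985 m.
m = −d_i/d_o = −(-0.2985)/(2.10) = +0.142.
The image is virtual, upright and reduced, behind the mirror.

m = +0.142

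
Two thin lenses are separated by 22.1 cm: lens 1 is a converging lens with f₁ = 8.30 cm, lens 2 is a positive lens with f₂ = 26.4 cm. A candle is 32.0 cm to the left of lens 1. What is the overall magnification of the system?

Lens 1: 1/d_i1 = 1/(8.30) − 1/(32.0) = 0.08923, so d_i1 = 11.21 cm; m₁ = −d_i1/d_o1 = -0.3503.
d_o2 = 22.1 − (11.21) = 10.89 cm.
Lens 2: 1/d_i2 = 1/(26.4) − 1/(10.89) = -0.05395, so d_i2 = -18.54 cm; m₂ = −d_i2/d_o2 = +1.702.
m = m₁·m₂ = (-0.3503)(+1.702) = -0.596.

m = -0.596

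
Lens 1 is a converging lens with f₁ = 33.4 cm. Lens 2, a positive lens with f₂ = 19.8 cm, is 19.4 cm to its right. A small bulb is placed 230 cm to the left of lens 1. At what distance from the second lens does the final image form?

Lens 1: 1/d_i1 = 1/f₁ − 1/d_o1 = 1/(33.4) − 1/(230) = 0.02559, so d_i1 = 39.07 cm.
The intermediate image is 39.07 cm to the right of lens 1, which lies 19.67 cm to the right of lens 2 — a virtual object — so d_o2 = −19.67 cm.
Lens 2: 1/d_i2 = 1/f₂ − 1/d_o2 = 1/(19.8) − 1/(-19.67) = 0.1013, so d_i2 = 9.87 cm.
The final image is real, 9.87 cm to the right of lens 2 (overall magnification ≈ -0.085).

9.87 cm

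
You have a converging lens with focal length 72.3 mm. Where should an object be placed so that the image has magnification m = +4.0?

m = −d_i/d_o ⇒ d_i = −m·d_o.
1/f = 1/d_o + 1/d_i = 1/d_o − 1/(m·d_o) = (1 − 1/m)/d_o, so d_o = f(1 − 1/m) = (72.30)(1 − 1/(+4.0)) = 54.2 mm.

54.2 mm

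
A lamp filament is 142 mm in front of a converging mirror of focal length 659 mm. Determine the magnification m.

1/d_i = 1/f − 1/d_o = 1/(659.0) − 1/(142) = -0.005525, so d_i = -181.0 mm.
m = −d_i/d_o = −(-181.0)/(142) = +1.27.
The image is virtual, upright and enlarged, behind the mirror.

m = +1.27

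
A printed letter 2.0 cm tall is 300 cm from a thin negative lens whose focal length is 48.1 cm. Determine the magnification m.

m = +0.138

For a negative lens, f = -48.1 cm.
1/d_i = 1/f − 1/d_o = 1/(-48.10) − 1/(300) = -0.02412, so d_i = -41.45 cm.
m = −d_i/d_o = −(-41.45)/(300) = +0.138.
The image is virtual, upright and reduced, on the same side as the object.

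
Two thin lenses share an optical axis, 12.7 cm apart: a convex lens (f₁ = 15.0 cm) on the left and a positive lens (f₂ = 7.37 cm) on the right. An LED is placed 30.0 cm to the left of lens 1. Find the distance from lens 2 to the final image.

5.17 cm

Lens 1: 1/d_i1 = 1/f₁ − 1/d_o1 = 1/(15.0) − 1/(30.0) = 0.03333, so d_i1 = 30.00 cm.
The intermediate image is 30.00 cm to the right of lens 1, which lies 17.30 cm to the right of lens 2 — a virtual object — so d_o2 = −17.30 cm.
Lens 2: 1/d_i2 = 1/f₂ − 1/d_o2 = 1/(7.37) − 1/(-17.30) = 0.1935, so d_i2 = 5.17 cm.
The final image is real, 5.17 cm to the right of lens 2 (overall magnification ≈ -0.30).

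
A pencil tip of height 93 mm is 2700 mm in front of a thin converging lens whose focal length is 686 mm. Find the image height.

31.7 mm

1/d_i = 1/f − 1/d_o = 1/(686.0) − 1/(2700) = 0.001087, so d_i = 919.7 mm.
m = −d_i/d_o = -0.3406.
|h_i| = |m|·h_o = 0.3406 × 93 = 31.7 mm. The image is real, inverted and reduced, on the far side of the lens.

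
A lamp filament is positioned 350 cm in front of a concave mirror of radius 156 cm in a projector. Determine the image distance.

100 cm

f = R/2 = 156/2 = 78.00 cm.
Mirror equation: 1/v = 1/f − 1/u = 1/(78.00) − 1/(350) = 0.01282 − 0.002857 = 0.009963, so v = 100 cm.
The image is real, inverted and reduced, in front of the mirror.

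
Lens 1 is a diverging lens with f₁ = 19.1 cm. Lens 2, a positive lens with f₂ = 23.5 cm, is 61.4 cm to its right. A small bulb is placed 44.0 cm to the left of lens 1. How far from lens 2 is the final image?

Lens 1 is diverging, so f₁ = −19.1 cm.
Lens 1: 1/d_i1 = 1/f₁ − 1/d_o1 = 1/(-19.1) − 1/(44.0) = -0.07508, so d_i1 = -13.32 cm.
The intermediate image is 13.32 cm to the left of lens 1 (virtual), which is 61.4 − (-13.32) = 74.72 cm to the left of lens 2, so d_o2 = +74.72 cm.
Lens 2: 1/d_i2 = 1/f₂ − 1/d_o2 = 1/(23.5) − 1/(74.72) = 0.02917, so d_i2 = 34.3 cm.
The final image is real, 34.3 cm to the right of lens 2 (overall magnification ≈ -0.14).

34.3 cm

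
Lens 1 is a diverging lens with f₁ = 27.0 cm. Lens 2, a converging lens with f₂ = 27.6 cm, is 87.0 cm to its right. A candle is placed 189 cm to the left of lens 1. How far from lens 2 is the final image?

36.8 cm

Lens 1 is diverging, so f₁ = −27.0 cm.
Lens 1: 1/d_i1 = 1/f₁ − 1/d_o1 = 1/(-27.0) − 1/(189) = -0.04233, so d_i1 = -23.62 cm.
The intermediate image is 23.62 cm to the left of lens 1 (virtual), which is 87.0 − (-23.62) = 110.6 cm to the left of lens 2, so d_o2 = +110.6 cm.
Lens 2: 1/d_i2 = 1/f₂ − 1/d_o2 = 1/(27.6) − 1/(110.6) = 0.02719, so d_i2 = 36.8 cm.
The final image is real, 36.8 cm to the right of lens 2 (overall magnification ≈ -0.042).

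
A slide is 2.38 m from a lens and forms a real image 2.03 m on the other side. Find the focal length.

Real image ⇒ d_i = +2.03 m.
1/f = 1/d_o + 1/d_i = 1/(2.38) + 1/(2.03) = 0.9128, so f = 1.10 m.
Since f is positive, the lens is converging.

f = 1.10 m (converging)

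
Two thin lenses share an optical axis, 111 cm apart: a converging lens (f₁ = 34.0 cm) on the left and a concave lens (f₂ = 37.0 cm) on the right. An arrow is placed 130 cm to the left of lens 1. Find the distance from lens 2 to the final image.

Lens 1: 1/d_i1 = 1/f₁ − 1/d_o1 = 1/(34.0) − 1/(130) = 0.02172, so d_i1 = 46.04 cm.
The intermediate image is 46.04 cm to the right of lens 1, which is 111 − (46.04) = 64.96 cm to the left of lens 2, so d_o2 = +64.96 cm.
Lens 2 is diverging, so f₂ = −37.0 cm.
Lens 2: 1/d_i2 = 1/f₂ − 1/d_o2 = 1/(-37.0) − 1/(64.96) = -0.04242, so d_i2 = -23.6 cm.
The final image is virtual, 23.6 cm to the left of lens 2 (overall magnification ≈ -0.13).

23.6 cm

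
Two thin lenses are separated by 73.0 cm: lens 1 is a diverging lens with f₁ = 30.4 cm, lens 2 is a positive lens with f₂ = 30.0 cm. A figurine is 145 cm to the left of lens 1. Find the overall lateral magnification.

m = -0.0763

f₁ = −30.4 cm (diverging).
Lens 1: 1/d_i1 = 1/(-30.4) − 1/(145) = -0.03979, so d_i1 = -25.13 cm; m₁ = −d_i1/d_o1 = +0.1733.
d_o2 = 73.0 − (-25.13) = 98.13 cm.
Lens 2: 1/d_i2 = 1/(30.0) − 1/(98.13) = 0.02314, so d_i2 = 43.21 cm; m₂ = −d_i2/d_o2 = -0.4403.
m = m₁·m₂ = (+0.1733)(-0.4403) = -0.0763.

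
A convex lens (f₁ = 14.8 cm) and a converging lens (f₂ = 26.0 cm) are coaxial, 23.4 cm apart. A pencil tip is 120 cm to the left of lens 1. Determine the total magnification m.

Lens 1: 1/d_i1 = 1/(14.8) − 1/(120) = 0.05923, so d_i1 = 16.88 cm; m₁ = −d_i1/d_o1 = -0.1407.
d_o2 = 23.4 − (16.88) = 6.520 cm.
Lens 2: 1/d_i2 = 1/(26.0) − 1/(6.520) = -0.1149, so d_i2 = -8.702 cm; m₂ = −d_i2/d_o2 = +1.335.
m = m₁·m₂ = (-0.1407)(+1.335) = -0.188.

m = -0.188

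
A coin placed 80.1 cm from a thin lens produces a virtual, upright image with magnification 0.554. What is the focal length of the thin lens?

m = −d_i/d_o ⇒ d_i = −m·d_o = −(+0.554)·(80.1) = -44.38 cm.
1/f = 1/d_o + 1/d_i = 1/(80.1) + 1/(-44.38) = -0.01005, so f = -99.5 cm.
Since f is negative, the thin lens is diverging.

f = -99.5 cm (diverging)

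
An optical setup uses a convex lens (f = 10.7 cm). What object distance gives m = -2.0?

16.0 cm

m = −d_i/d_o ⇒ d_i = −m·d_o.
1/f = 1/d_o + 1/d_i = 1/d_o − 1/(m·d_o) = (1 − 1/m)/d_o, so d_o = f(1 − 1/m) = (10.70)(1 − 1/(-2.0)) = 16.0 cm.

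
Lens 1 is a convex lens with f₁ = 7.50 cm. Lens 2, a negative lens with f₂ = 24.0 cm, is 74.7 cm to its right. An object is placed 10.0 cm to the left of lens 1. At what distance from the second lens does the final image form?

Lens 1: 1/d_i1 = 1/f₁ − 1/d_o1 = 1/(7.50) − 1/(10.0) = 0.03333, so d_i1 = 30.00 cm.
The intermediate image is 30.00 cm to the right of lens 1, which is 74.7 − (30.00) = 44.70 cm to the left of lens 2, so d_o2 = +44.70 cm.
Lens 2 is diverging, so f₂ = −24.0 cm.
Lens 2: 1/d_i2 = 1/f₂ − 1/d_o2 = 1/(-24.0) − 1/(44.70) = -0.06404, so d_i2 = -15.6 cm.
The final image is virtual, 15.6 cm to the left of lens 2 (overall magnification ≈ -1.0).

15.6 cm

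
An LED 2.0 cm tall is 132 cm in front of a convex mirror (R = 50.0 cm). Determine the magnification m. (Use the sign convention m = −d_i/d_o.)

m = +0.159

f = R/2 = 50.0/2 = 25.00 cm; for a convex mirror, f = -25.00 cm.
1/d_i = 1/f − 1/d_o = 1/(-25.00) − 1/(132) = -0.04758, so d_i = -21.02 cm.
m = −d_i/d_o = −(-21.02)/(132) = +0.159.
The image is virtual, upright and reduced, behind the mirror.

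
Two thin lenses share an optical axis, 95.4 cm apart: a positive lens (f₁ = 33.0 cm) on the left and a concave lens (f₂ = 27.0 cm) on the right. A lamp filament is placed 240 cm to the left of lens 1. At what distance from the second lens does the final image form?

Lens 1: 1/d_i1 = 1/f₁ − 1/d_o1 = 1/(33.0) − 1/(240) = 0.02614, so d_i1 = 38.26 cm.
The intermediate image is 38.26 cm to the right of lens 1, which is 95.4 − (38.26) = 57.14 cm to the left of lens 2, so d_o2 = +57.14 cm.
Lens 2 is diverging, so f₂ = −27.0 cm.
Lens 2: 1/d_i2 = 1/f₂ − 1/d_o2 = 1/(-27.0) − 1/(57.14) = -0.05454, so d_i2 = -18.3 cm.
The final image is virtual, 18.3 cm to the left of lens 2 (overall magnification ≈ -0.051).

18.3 cm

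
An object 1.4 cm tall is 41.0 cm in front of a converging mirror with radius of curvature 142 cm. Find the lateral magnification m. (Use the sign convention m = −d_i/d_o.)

f = R/2 = 142/2 = 71.00 cm.
1/d_i = 1/f − 1/d_o = 1/(71.00) − 1/(41.0) = -0.01031, so d_i = -97.03 cm.
m = −d_i/d_o = −(-97.03)/(41.0) = +2.37.
The image is virtual, upright and enlarged, behind the mirror.

m = +2.37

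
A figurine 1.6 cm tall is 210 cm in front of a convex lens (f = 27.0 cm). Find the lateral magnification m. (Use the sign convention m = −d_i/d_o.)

m = -0.148

1/d_i = 1/f − 1/d_o = 1/(27.00) − 1/(210) = 0.03228, so d_i = 30.98 cm.
m = −d_i/d_o = −(30.98)/(210) = -0.148.
The image is real, inverted and reduced, on the far side of the lens.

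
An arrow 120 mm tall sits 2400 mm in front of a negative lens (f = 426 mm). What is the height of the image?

For a negative lens, f = -426 mm.
1/d_i = 1/f − 1/d_o = 1/(-426.0) − 1/(2400) = -0.002764, so d_i = -361.8 mm.
m = −d_i/d_o = +0.1507.
|h_i| = |m|·h_o = 0.1507 × 120 = 18.1 mm. The image is virtual, upright and reduced, on the same side as the object.

18.1 mm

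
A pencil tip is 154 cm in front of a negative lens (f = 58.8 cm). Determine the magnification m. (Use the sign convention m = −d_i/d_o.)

m = +0.276

For a negative lens, f = -58.8 cm.
1/d_i = 1/f − 1/d_o = 1/(-58.80) − 1/(154) = -0.02350, so d_i = -42.55 cm.
m = −d_i/d_o = −(-42.55)/(154) = +0.276.
The image is virtual, upright and reduced, on the same side as the object.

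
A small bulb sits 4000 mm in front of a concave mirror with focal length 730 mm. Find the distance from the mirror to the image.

Mirror equation: 1/v = 1/f − 1/u = 1/(730.0) − 1/(4000) = 0.001370 − 0.0002500 = 0.001120, so v = 893 mm.
The image is real, inverted and reduced, in front of the mirror.

893 mm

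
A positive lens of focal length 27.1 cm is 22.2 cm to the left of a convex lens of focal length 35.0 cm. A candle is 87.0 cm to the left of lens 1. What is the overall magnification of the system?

m = -0.304

Lens 1: 1/d_i1 = 1/(27.1) − 1/(87.0) = 0.02541, so d_i1 = 39.36 cm; m₁ = −d_i1/d_o1 = -0.4524.
d_o2 = 22.2 − (39.36) = -17.16 cm (virtual object).
Lens 2: 1/d_i2 = 1/(35.0) − 1/(-17.16) = 0.08685, so d_i2 = 11.51 cm; m₂ = −d_i2/d_o2 = +0.6710.
m = m₁·m₂ = (-0.4524)(+0.6710) = -0.304.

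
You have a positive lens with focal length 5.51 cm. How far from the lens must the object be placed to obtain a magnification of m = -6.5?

6.36 cm

m = −d_i/d_o ⇒ d_i = −m·d_o.
1/f = 1/d_o + 1/d_i = 1/d_o − 1/(m·d_o) = (1 − 1/m)/d_o, so d_o = f(1 − 1/m) = (5.510)(1 − 1/(-6.5)) = 6.36 cm.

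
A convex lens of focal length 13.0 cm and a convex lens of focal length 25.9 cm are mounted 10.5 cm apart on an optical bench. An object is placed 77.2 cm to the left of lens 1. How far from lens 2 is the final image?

Lens 1: 1/d_i1 = 1/f₁ − 1/d_o1 = 1/(13.0) − 1/(77.2) = 0.06397, so d_i1 = 15.63 cm.
The intermediate image is 15.63 cm to the right of lens 1, which lies 5.130 cm to the right of lens 2 — a virtual object — so d_o2 = −5.130 cm.
Lens 2: 1/d_i2 = 1/f₂ − 1/d_o2 = 1/(25.9) − 1/(-5.130) = 0.2335, so d_i2 = 4.28 cm.
The final image is real, 4.28 cm to the right of lens 2 (overall magnification ≈ -0.17).

4.28 cm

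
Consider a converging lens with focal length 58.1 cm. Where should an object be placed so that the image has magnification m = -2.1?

m = −d_i/d_o ⇒ d_i = −m·d_o.
1/f = 1/d_o + 1/d_i = 1/d_o − 1/(m·d_o) = (1 − 1/m)/d_o, so d_o = f(1 − 1/m) = (58.10)(1 − 1/(-2.1)) = 85.8 cm.

85.8 cm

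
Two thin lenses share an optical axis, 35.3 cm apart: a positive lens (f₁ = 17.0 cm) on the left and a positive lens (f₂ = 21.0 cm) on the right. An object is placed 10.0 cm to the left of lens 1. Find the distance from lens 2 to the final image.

Lens 1: 1/d_i1 = 1/f₁ − 1/d_o1 = 1/(17.0) − 1/(10.0) = -0.04118, so d_i1 = -24.29 cm.
The intermediate image is 24.29 cm to the left of lens 1 (virtual), which is 35.3 − (-24.29) = 59.59 cm to the left of lens 2, so d_o2 = +59.59 cm.
Lens 2: 1/d_i2 = 1/f₂ − 1/d_o2 = 1/(21.0) − 1/(59.59) = 0.03084, so d_i2 = 32.4 cm.
The final image is real, 32.4 cm to the right of lens 2 (overall magnification ≈ -1.3).

32.4 cm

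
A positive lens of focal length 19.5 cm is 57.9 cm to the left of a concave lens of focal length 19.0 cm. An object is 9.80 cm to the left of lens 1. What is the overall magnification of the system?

m = +0.395

Lens 1: 1/d_i1 = 1/(19.5) − 1/(9.80) = -0.05076, so d_i1 = -19.70 cm; m₁ = −d_i1/d_o1 = +2.010.
d_o2 = 57.9 − (-19.70) = 77.60 cm.
f₂ = −19.0 cm (diverging).
Lens 2: 1/d_i2 = 1/(-19.0) − 1/(77.60) = -0.06552, so d_i2 = -15.26 cm; m₂ = −d_i2/d_o2 = +0.1967.
m = m₁·m₂ = (+2.010)(+0.1967) = +0.395.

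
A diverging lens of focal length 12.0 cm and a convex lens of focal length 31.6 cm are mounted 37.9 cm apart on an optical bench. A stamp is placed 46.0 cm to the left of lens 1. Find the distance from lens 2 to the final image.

94.7 cm

Lens 1 is diverging, so f₁ = −12.0 cm.
Lens 1: 1/d_i1 = 1/f₁ − 1/d_o1 = 1/(-12.0) − 1/(46.0) = -0.1051, so d_i1 = -9.517 cm.
The intermediate image is 9.517 cm to the left of lens 1 (virtual), which is 37.9 − (-9.517) = 47.42 cm to the left of lens 2, so d_o2 = +47.42 cm.
Lens 2: 1/d_i2 = 1/f₂ − 1/d_o2 = 1/(31.6) − 1/(47.42) = 0.01056, so d_i2 = 94.7 cm.
The final image is real, 94.7 cm to the right of lens 2 (overall magnification ≈ -0.41).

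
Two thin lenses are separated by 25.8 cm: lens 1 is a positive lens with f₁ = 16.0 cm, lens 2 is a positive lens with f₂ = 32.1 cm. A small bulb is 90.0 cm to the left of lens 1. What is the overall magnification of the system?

Lens 1: 1/d_i1 = 1/(16.0) − 1/(90.0) = 0.05139, so d_i1 = 19.46 cm; m₁ = −d_i1/d_o1 = -0.2162.
d_o2 = 25.8 − (19.46) = 6.340 cm.
Lens 2: 1/d_i2 = 1/(32.1) − 1/(6.340) = -0.1266, so d_i2 = -7.900 cm; m₂ = −d_i2/d_o2 = +1.246.
m = m₁·m₂ = (-0.2162)(+1.246) = -0.269.

m = -0.269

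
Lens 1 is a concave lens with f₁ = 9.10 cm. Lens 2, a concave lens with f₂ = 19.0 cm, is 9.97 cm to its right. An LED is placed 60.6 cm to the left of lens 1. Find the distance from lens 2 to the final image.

9.21 cm

Lens 1 is diverging, so f₁ = −9.10 cm.
Lens 1: 1/d_i1 = 1/f₁ − 1/d_o1 = 1/(-9.10) − 1/(60.6) = -0.1264, so d_i1 = -7.912 cm.
The intermediate image is 7.912 cm to the left of lens 1 (virtual), which is 9.97 − (-7.912) = 17.88 cm to the left of lens 2, so d_o2 = +17.88 cm.
Lens 2 is diverging, so f₂ = −19.0 cm.
Lens 2: 1/d_i2 = 1/f₂ − 1/d_o2 = 1/(-19.0) − 1/(17.88) = -0.1086, so d_i2 = -9.21 cm.
The final image is virtual, 9.21 cm to the left of lens 2 (overall magnification ≈ 0.067).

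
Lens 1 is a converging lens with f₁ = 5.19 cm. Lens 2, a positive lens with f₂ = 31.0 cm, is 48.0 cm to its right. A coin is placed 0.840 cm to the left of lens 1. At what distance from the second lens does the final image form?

84.4 cm

Lens 1: 1/d_i1 = 1/f₁ − 1/d_o1 = 1/(5.19) − 1/(0.840) = -0.9978, so d_i1 = -1.002 cm.
The intermediate image is 1.002 cm to the left of lens 1 (virtual), which is 48.0 − (-1.002) = 49.00 cm to the left of lens 2, so d_o2 = +49.00 cm.
Lens 2: 1/d_i2 = 1/f₂ − 1/d_o2 = 1/(31.0) − 1/(49.00) = 0.01185, so d_i2 = 84.4 cm.
The final image is real, 84.4 cm to the right of lens 2 (overall magnification ≈ -2.1).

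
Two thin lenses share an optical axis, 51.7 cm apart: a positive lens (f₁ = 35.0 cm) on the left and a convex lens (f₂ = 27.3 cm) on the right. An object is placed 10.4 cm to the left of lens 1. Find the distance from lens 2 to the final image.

46.3 cm

Lens 1: 1/d_i1 = 1/f₁ − 1/d_o1 = 1/(35.0) − 1/(10.4) = -0.06758, so d_i1 = -14.80 cm.
The intermediate image is 14.80 cm to the left of lens 1 (virtual), which is 51.7 − (-14.80) = 66.50 cm to the left of lens 2, so d_o2 = +66.50 cm.
Lens 2: 1/d_i2 = 1/f₂ − 1/d_o2 = 1/(27.3) − 1/(66.50) = 0.02159, so d_i2 = 46.3 cm.
The final image is real, 46.3 cm to the right of lens 2 (overall magnification ≈ -0.99).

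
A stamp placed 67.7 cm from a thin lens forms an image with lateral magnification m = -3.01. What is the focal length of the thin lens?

f = 50.8 cm (converging)

m = −d_i/d_o ⇒ d_i = −m·d_o = −(-3.01)·(67.7) = 203.8 cm.
1/f = 1/d_o + 1/d_i = 1/(67.7) + 1/(203.8) = 0.01968, so f = 50.8 cm.
Since f is positive, the thin lens is converging.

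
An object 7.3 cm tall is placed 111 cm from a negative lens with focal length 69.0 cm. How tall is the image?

2.80 cm

For a negative lens, f = -69.0 cm.
1/d_i = 1/f − 1/d_o = 1/(-69.00) − 1/(111) = -0.02350, so d_i = -42.55 cm.
m = −d_i/d_o = +0.3833.
|h_i| = |m|·h_o = 0.3833 × 7.3 = 2.80 cm. The image is virtual, upright and reduced, on the same side as the object.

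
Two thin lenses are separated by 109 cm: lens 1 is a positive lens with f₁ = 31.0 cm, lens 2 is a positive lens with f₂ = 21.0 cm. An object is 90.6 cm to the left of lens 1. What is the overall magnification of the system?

Lens 1: 1/d_i1 = 1/(31.0) − 1/(90.6) = 0.02122, so d_i1 = 47.12 cm; m₁ = −d_i1/d_o1 = -0.5201.
d_o2 = 109 − (47.12) = 61.88 cm.
Lens 2: 1/d_i2 = 1/(21.0) − 1/(61.88) = 0.03146, so d_i2 = 31.79 cm; m₂ = −d_i2/d_o2 = -0.5137.
m = m₁·m₂ = (-0.5201)(-0.5137) = +0.267.

m = +0.267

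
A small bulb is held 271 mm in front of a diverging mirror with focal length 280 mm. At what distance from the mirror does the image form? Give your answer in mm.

For a diverging mirror, f = -280 mm.
Mirror equation: 1/s_i = 1/f − 1/s_o = 1/(-280.0) − 1/(271) = -0.003571 − 0.003690 = -0.007261, so s_i = -138 mm.
The image is virtual, upright and reduced, behind the mirror.

138 mm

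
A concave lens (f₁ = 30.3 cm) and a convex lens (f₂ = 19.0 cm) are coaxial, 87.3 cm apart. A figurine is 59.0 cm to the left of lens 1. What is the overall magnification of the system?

f₁ = −30.3 cm (diverging).
Lens 1: 1/d_i1 = 1/(-30.3) − 1/(59.0) = -0.04995, so d_i1 = -20.02 cm; m₁ = −d_i1/d_o1 = +0.3393.
d_o2 = 87.3 − (-20.02) = 107.3 cm.
Lens 2: 1/d_i2 = 1/(19.0) − 1/(107.3) = 0.04331, so d_i2 = 23.09 cm; m₂ = −d_i2/d_o2 = -0.2152.
m = m₁·m₂ = (+0.3393)(-0.2152) = -0.0730.

m = -0.0730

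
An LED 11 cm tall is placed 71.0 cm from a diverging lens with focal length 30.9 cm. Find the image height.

3.34 cm

For a diverging lens, f = -30.9 cm.
1/d_i = 1/f − 1/d_o = 1/(-30.90) − 1/(71.0) = -0.04645, so d_i = -21.53 cm.
m = −d_i/d_o = +0.3032.
|h_i| = |m|·h_o = 0.3032 × 11 = 3.34 cm. The image is virtual, upright and reduced, on the same side as the object.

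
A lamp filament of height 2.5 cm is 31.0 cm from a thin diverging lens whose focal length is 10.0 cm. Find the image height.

0.610 cm

For a diverging lens, f = -10.0 cm.
1/d_i = 1/f − 1/d_o = 1/(-10.00) − 1/(31.0) = -0.1323, so d_i = -7.561 cm.
m = −d_i/d_o = +0.2439.
|h_i| = |m|·h_o = 0.2439 × 2.5 = 0.610 cm. The image is virtual, upright and reduced, on the same side as the object.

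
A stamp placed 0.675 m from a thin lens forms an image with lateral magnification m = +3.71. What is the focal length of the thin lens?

m = −d_i/d_o ⇒ d_i = −m·d_o = −(+3.71)·(0.675) = -2.504 m.
1/f = 1/d_o + 1/d_i = 1/(0.675) + 1/(-2.504) = 1.082, so f = 0.924 m.
Since f is positive, the thin lens is converging.

f = 0.924 m (converging)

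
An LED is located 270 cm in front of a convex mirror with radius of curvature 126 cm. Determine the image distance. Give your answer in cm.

51.1 cm

f = R/2 = 126/2 = 63.00 cm; for a convex mirror, f = -63.00 cm.
Mirror equation: 1/s_i = 1/f − 1/s_o = 1/(-63.00) − 1/(270) = -0.01587 − 0.003704 = -0.01958, so s_i = -51.1 cm.
The image is virtual, upright and reduced, behind the mirror.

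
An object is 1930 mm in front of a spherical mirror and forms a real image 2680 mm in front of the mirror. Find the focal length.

f = 1120 mm (concave)

Real image ⇒ d_i = +2680 mm.
1/f = 1/d_o + 1/d_i = 1/(1930) + 1/(2680) = 0.0008913, so f = 1120 mm.
Since f is positive, the spherical mirror is concave.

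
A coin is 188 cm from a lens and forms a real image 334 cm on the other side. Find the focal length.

Real image ⇒ d_i = +334 cm.
1/f = 1/d_o + 1/d_i = 1/(188) + 1/(334) = 0.008313, so f = 120 cm.
Since f is positive, the lens is converging.

f = 120 cm (converging)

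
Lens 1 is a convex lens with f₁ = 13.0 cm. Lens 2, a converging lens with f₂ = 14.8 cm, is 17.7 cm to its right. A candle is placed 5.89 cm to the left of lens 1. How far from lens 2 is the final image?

30.8 cm

Lens 1: 1/d_i1 = 1/f₁ − 1/d_o1 = 1/(13.0) − 1/(5.89) = -0.09286, so d_i1 = -10.77 cm.
The intermediate image is 10.77 cm to the left of lens 1 (virtual), which is 17.7 − (-10.77) = 28.47 cm to the left of lens 2, so d_o2 = +28.47 cm.
Lens 2: 1/d_i2 = 1/f₂ − 1/d_o2 = 1/(14.8) − 1/(28.47) = 0.03244, so d_i2 = 30.8 cm.
The final image is real, 30.8 cm to the right of lens 2 (overall magnification ≈ -2.0).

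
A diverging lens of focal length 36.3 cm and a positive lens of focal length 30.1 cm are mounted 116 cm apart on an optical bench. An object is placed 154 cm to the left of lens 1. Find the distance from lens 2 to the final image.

Lens 1 is diverging, so f₁ = −36.3 cm.
Lens 1: 1/d_i1 = 1/f₁ − 1/d_o1 = 1/(-36.3) − 1/(154) = -0.03404, so d_i1 = -29.38 cm.
The intermediate image is 29.38 cm to the left of lens 1 (virtual), which is 116 − (-29.38) = 145.4 cm to the left of lens 2, so d_o2 = +145.4 cm.
Lens 2: 1/d_i2 = 1/f₂ − 1/d_o2 = 1/(30.1) − 1/(145.4) = 0.02635, so d_i2 = 38.0 cm.
The final image is real, 38.0 cm to the right of lens 2 (overall magnification ≈ -0.050).

38.0 cm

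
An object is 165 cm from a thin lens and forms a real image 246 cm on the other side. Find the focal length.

Real image ⇒ d_i = +246 cm.
1/f = 1/d_o + 1/d_i = 1/(165) + 1/(246) = 0.01013, so f = 98.8 cm.
Since f is positive, the thin lens is converging.

f = 98.8 cm (converging)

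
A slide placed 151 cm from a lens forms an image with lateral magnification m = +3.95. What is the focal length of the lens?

m = −d_i/d_o ⇒ d_i = −m·d_o = −(+3.95)·(151) = -596.5 cm.
1/f = 1/d_o + 1/d_i = 1/(151) + 1/(-596.5) = 0.004946, so f = 202 cm.
Since f is positive, the lens is converging.

f = 202 cm (converging)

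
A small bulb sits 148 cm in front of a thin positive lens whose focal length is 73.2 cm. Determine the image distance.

Thin-lens equation: 1/s_i = 1/f − 1/s_o = 1/(73.20) − 1/(148) = 0.01366 − 0.006757 = 0.006904, so s_i = 145 cm.
The image is real, inverted and reduced, on the far side of the lens.

145 cm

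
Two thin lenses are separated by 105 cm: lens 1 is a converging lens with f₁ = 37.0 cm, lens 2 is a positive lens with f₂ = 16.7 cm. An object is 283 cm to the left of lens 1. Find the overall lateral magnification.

m = +0.0549

Lens 1: 1/d_i1 = 1/(37.0) − 1/(283) = 0.02349, so d_i1 = 42.57 cm; m₁ = −d_i1/d_o1 = -0.1504.
d_o2 = 105 − (42.57) = 62.43 cm.
Lens 2: 1/d_i2 = 1/(16.7) − 1/(62.43) = 0.04386, so d_i2 = 22.80 cm; m₂ = −d_i2/d_o2 = -0.3652.
m = m₁·m₂ = (-0.1504)(-0.3652) = +0.0549.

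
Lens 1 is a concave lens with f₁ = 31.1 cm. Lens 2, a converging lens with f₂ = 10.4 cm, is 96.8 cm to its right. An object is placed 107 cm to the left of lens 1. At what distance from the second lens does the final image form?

11.4 cm

Lens 1 is diverging, so f₁ = −31.1 cm.
Lens 1: 1/d_i1 = 1/f₁ − 1/d_o1 = 1/(-31.1) − 1/(107) = -0.04150, so d_i1 = -24.10 cm.
The intermediate image is 24.10 cm to the left of lens 1 (virtual), which is 96.8 − (-24.10) = 120.9 cm to the left of lens 2, so d_o2 = +120.9 cm.
Lens 2: 1/d_i2 = 1/f₂ − 1/d_o2 = 1/(10.4) − 1/(120.9) = 0.08788, so d_i2 = 11.4 cm.
The final image is real, 11.4 cm to the right of lens 2 (overall magnification ≈ -0.021).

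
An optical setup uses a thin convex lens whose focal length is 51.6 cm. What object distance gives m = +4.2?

39.3 cm

m = −d_i/d_o ⇒ d_i = −m·d_o.
1/f = 1/d_o + 1/d_i = 1/d_o − 1/(m·d_o) = (1 − 1/m)/d_o, so d_o = f(1 − 1/m) = (51.60)(1 − 1/(+4.2)) = 39.3 cm.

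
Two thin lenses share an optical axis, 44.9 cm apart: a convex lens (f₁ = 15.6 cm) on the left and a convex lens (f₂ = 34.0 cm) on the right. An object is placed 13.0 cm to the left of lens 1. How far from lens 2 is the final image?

Lens 1: 1/d_i1 = 1/f₁ − 1/d_o1 = 1/(15.6) − 1/(13.0) = -0.01282, so d_i1 = -78.00 cm.
The intermediate image is 78.00 cm to the left of lens 1 (virtual), which is 44.9 − (-78.00) = 122.9 cm to the left of lens 2, so d_o2 = +122.9 cm.
Lens 2: 1/d_i2 = 1/f₂ − 1/d_o2 = 1/(34.0) − 1/(122.9) = 0.02128, so d_i2 = 47.0 cm.
The final image is real, 47.0 cm to the right of lens 2 (overall magnification ≈ -2.3).

47.0 cm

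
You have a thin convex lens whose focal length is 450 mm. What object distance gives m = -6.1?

524 mm

m = −d_i/d_o ⇒ d_i = −m·d_o.
1/f = 1/d_o + 1/d_i = 1/d_o − 1/(m·d_o) = (1 − 1/m)/d_o, so d_o = f(1 − 1/m) = (450.0)(1 − 1/(-6.1)) = 524 mm.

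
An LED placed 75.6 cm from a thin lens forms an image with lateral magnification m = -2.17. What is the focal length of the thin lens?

m = −d_i/d_o ⇒ d_i = −m·d_o = −(-2.17)·(75.6) = 164.1 cm.
1/f = 1/d_o + 1/d_i = 1/(75.6) + 1/(164.1) = 0.01932, so f = 51.8 cm.
Since f is positive, the thin lens is converging.

f = 51.8 cm (converging)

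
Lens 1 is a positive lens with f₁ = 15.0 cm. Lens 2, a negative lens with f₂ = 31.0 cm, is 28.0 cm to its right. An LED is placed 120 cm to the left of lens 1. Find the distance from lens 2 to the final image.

Lens 1: 1/d_i1 = 1/f₁ − 1/d_o1 = 1/(15.0) − 1/(120) = 0.05833, so d_i1 = 17.14 cm.
The intermediate image is 17.14 cm to the right of lens 1, which is 28.0 − (17.14) = 10.86 cm to the left of lens 2, so d_o2 = +10.86 cm.
Lens 2 is diverging, so f₂ = −31.0 cm.
Lens 2: 1/d_i2 = 1/f₂ − 1/d_o2 = 1/(-31.0) − 1/(10.86) = -0.1243, so d_i2 = -8.04 cm.
The final image is virtual, 8.04 cm to the left of lens 2 (overall magnification ≈ -0.11).

8.04 cm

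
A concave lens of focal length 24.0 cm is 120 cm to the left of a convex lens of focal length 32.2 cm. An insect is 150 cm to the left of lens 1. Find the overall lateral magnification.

f₁ = −24.0 cm (diverging).
Lens 1: 1/d_i1 = 1/(-24.0) − 1/(150) = -0.04833, so d_i1 = -20.69 cm; m₁ = −d_i1/d_o1 = +0.1379.
d_o2 = 120 − (-20.69) = 140.7 cm.
Lens 2: 1/d_i2 = 1/(32.2) − 1/(140.7) = 0.02395, so d_i2 = 41.76 cm; m₂ = −d_i2/d_o2 = -0.2968.
m = m₁·m₂ = (+0.1379)(-0.2968) = -0.0409.

m = -0.0409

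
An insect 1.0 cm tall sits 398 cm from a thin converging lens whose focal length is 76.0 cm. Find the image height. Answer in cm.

0.236 cm

1/d_i = 1/f − 1/d_o = 1/(76.00) − 1/(398) = 0.01065, so d_i = 93.94 cm.
m = −d_i/d_o = -0.2360.
|h_i| = |m|·h_o = 0.2360 × 1.0 = 0.236 cm. The image is real, inverted and reduced, on the far side of the lens.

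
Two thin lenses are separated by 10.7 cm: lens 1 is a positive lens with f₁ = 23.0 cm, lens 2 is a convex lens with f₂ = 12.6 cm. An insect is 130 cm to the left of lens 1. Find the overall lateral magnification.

Lens 1: 1/d_i1 = 1/(23.0) − 1/(130) = 0.03579, so d_i1 = 27.94 cm; m₁ = −d_i1/d_o1 = -0.2149.
d_o2 = 10.7 − (27.94) = -17.24 cm (virtual object).
Lens 2: 1/d_i2 = 1/(12.6) − 1/(-17.24) = 0.1374, so d_i2 = 7.280 cm; m₂ = −d_i2/d_o2 = +0.4223.
m = m₁·m₂ = (-0.2149)(+0.4223) = -0.0908.

m = -0.0908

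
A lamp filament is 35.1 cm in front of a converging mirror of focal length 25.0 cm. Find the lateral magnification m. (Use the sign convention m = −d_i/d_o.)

m = -2.48

1/d_i = 1/f − 1/d_o = 1/(25.00) − 1/(35.1) = 0.01151, so d_i = 86.88 cm.
m = −d_i/d_o = −(86.88)/(35.1) = -2.48.
The image is real, inverted and enlarged, in front of the mirror.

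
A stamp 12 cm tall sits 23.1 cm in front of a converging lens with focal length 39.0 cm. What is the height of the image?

29.4 cm

1/d_i = 1/f − 1/d_o = 1/(39.00) − 1/(23.1) = -0.01765, so d_i = -56.66 cm.
m = −d_i/d_o = +2.453.
|h_i| = |m|·h_o = 2.453 × 12 = 29.4 cm. The image is virtual, upright and enlarged, on the same side as the object.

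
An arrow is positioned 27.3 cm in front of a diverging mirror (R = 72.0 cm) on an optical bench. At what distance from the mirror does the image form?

f = R/2 = 72.0/2 = 36.00 cm; for a diverging mirror, f = -36.00 cm.
Mirror equation: 1/v = 1/f − 1/u = 1/(-36.00) − 1/(27.3) = -0.02778 − 0.03663 = -0.06441, so v = -15.5 cm.
The image is virtual, upright and reduced, behind the mirror.

15.5 cm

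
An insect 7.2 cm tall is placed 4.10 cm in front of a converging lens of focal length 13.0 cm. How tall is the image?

1/d_i = 1/f − 1/d_o = 1/(13.00) − 1/(4.10) = -0.1670, so d_i = -5.989 cm.
m = −d_i/d_o = +1.461.
|h_i| = |m|·h_o = 1.461 × 7.2 = 10.5 cm. The image is virtual, upright and enlarged, on the same side as the object.

10.5 cm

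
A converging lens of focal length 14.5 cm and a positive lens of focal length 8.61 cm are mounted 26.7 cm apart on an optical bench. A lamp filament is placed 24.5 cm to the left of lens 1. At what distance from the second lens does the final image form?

4.36 cm

Lens 1: 1/d_i1 = 1/f₁ − 1/d_o1 = 1/(14.5) − 1/(24.5) = 0.02815, so d_i1 = 35.52 cm.
The intermediate image is 35.52 cm to the right of lens 1, which lies 8.820 cm to the right of lens 2 — a virtual object — so d_o2 = −8.820 cm.
Lens 2: 1/d_i2 = 1/f₂ − 1/d_o2 = 1/(8.61) − 1/(-8.820) = 0.2295, so d_i2 = 4.36 cm.
The final image is real, 4.36 cm to the right of lens 2 (overall magnification ≈ -0.72).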